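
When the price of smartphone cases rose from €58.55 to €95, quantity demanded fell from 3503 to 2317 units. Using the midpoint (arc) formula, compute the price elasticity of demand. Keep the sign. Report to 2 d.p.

ΔQ = 2317 − 3503 = -1186; ΔP = 95 − 58.55 = 36.45.
Midpoints: P̄ = 76.78, Q̄ = 2910.0.
ε = (ΔQ/ΔP)(P̄/Q̄) = (-1186/36.45)(76.78/2910.0).

-0.86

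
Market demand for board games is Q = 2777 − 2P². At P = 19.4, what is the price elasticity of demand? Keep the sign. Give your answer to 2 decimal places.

At P = 19.4, Q = 2024.280.
dQ/dP = −4P = -77.600.
ε = (dQ/dP)(P/Q) = (-77.600)(19.4/2024.280).

-0.74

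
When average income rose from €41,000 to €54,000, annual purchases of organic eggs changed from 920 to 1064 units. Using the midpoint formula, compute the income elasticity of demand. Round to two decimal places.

0.53

ΔQ = 144, ΔI = 13000. Midpoints: Ī = 47,500, Q̄ = 992.0.
ε_I = (ΔQ/ΔI)(Ī/Q̄) = (144/13000)(47500/992.0).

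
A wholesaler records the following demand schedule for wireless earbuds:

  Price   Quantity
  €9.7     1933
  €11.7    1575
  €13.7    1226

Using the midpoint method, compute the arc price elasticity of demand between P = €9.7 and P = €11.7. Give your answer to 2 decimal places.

At P = 9.7, Q = 1933; at P = 11.7, Q = 1575.
ΔQ = -358, ΔP = 2.0. Midpoints: P̄ = 10.70, Q̄ = 1754.0.
ε = (ΔQ/ΔP)(P̄/Q̄) = (-358/2.0)(10.70/1754.0).

-1.09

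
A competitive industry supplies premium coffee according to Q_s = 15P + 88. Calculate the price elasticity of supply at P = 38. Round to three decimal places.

0.866

At P = 38, Q_s = 658.
dQ_s/dP = 15.
ε_s = (dQ_s/dP)(P/Q_s) = (15)(38/658).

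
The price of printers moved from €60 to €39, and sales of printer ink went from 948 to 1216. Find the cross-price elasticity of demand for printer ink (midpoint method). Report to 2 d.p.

ΔQ_x = 1216 − 948 = 268; ΔP_y = 39 − 60 = -21.
Midpoints: P̄_y = 49.50, Q̄_x = 1082.0.
ε_xy = (ΔQ_x/ΔP_y)(P̄_y/Q̄_x) = (268/-21)(49.50/1082.0).

-0.58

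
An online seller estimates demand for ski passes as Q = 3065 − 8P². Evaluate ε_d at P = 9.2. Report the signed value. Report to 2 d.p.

-0.57

At P = 9.2, Q = 2387.880.
dQ/dP = −16P = -147.200.
ε = (dQ/dP)(P/Q) = (-147.200)(9.2/2387.880).
|ε| < 1, so demand is inelastic at this price.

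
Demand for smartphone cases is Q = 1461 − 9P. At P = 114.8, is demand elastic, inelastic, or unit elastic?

elastic

Q = 427.800, dQ/dP = -9.
ε = (dQ/dP)(P/Q) ≈ -2.415.
|ε| = 2.42 > 1.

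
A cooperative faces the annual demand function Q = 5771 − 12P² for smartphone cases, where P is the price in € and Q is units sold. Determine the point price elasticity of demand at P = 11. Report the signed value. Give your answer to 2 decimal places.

-0.67

At P = 11, Q = 4319.
dQ/dP = −24P = -264.
ε = (dQ/dP)(P/Q) = (-264)(11/4319).
|ε| < 1, so demand is inelastic at this price.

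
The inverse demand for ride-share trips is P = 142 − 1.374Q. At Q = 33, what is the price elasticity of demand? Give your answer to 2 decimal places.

At Q = 33, P = 142 − 1.374(33) = 96.66.
dP/dQ = −1.374, so dQ/dP = 1/(−1.374) = -0.728.
ε = (dQ/dP)(P/Q) = (-0.728)(96.66/33).

-2.13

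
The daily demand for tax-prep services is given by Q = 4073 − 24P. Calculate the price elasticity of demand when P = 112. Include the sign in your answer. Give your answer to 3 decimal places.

At P = 112, Q = 1385.
dQ/dP = −24.
ε = (dQ/dP)(P/Q) = (-24)(112/1385).

-1.941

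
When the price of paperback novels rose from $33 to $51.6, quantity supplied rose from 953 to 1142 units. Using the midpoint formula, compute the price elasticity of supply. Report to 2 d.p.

0.41

ΔQ = 1142 − 953 = 189; ΔP = 51.6 − 33 = 18.6.
Midpoints: P̄ = 42.30, Q̄ = 1047.5.
ε_s = (ΔQ/ΔP)(P̄/Q̄) = (189/18.6)(42.30/1047.5).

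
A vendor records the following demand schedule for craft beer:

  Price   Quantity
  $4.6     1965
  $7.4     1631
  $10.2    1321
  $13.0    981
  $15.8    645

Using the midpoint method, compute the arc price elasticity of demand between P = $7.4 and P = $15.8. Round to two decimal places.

At P = 7.4, Q = 1631; at P = 15.8, Q = 645.
ΔQ = -986, ΔP = 8.4. Midpoints: P̄ = 11.60, Q̄ = 1138.0.
ε = (ΔQ/ΔP)(P̄/Q̄) = (-986/8.4)(11.60/1138.0).

-1.20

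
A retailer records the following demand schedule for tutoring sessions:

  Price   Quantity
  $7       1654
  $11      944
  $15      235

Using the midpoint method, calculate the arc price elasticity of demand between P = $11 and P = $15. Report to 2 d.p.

-3.91

At P = 11, Q = 944; at P = 15, Q = 235.
ΔQ = -709, ΔP = 4. Midpoints: P̄ = 13.00, Q̄ = 589.5.
ε = (ΔQ/ΔP)(P̄/Q̄) = (-709/4)(13.00/589.5).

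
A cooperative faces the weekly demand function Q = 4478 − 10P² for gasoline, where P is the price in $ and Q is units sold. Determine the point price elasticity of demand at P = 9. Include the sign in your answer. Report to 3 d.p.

At P = 9, Q = 3668.
dQ/dP = −20P = -180.
ε = (dQ/dP)(P/Q) = (-180)(9/3668).

-0.442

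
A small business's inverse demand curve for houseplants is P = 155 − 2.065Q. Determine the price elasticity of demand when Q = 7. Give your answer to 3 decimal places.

-9.723

At Q = 7, P = 155 − 2.065(7) = 140.54.
dP/dQ = −2.065, so dQ/dP = 1/(−2.065) = -0.484.
ε = (dQ/dP)(P/Q) = (-0.484)(140.54/7).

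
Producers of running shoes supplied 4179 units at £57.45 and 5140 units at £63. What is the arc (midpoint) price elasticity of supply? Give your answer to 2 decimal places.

ΔQ = 5140 − 4179 = 961; ΔP = 63 − 57.45 = 5.55.
Midpoints: P̄ = 60.23, Q̄ = 4659.5.
ε_s = (ΔQ/ΔP)(P̄/Q̄) = (961/5.55)(60.23/4659.5).

2.24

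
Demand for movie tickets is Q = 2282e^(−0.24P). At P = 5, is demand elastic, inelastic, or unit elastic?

Q = 687.325, dQ/dP = -164.958.
ε = (dQ/dP)(P/Q) ≈ -1.200.
|ε| = 1.20 > 1.

elastic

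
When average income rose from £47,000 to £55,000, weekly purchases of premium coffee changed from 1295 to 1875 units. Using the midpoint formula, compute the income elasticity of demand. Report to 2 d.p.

ΔQ = 580, ΔI = 8000. Midpoints: Ī = 51,000, Q̄ = 1585.0.
ε_I = (ΔQ/ΔI)(Ī/Q̄) = (580/8000)(51000/1585.0).

2.33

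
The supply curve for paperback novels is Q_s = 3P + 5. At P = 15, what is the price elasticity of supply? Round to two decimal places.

At P = 15, Q_s = 50.
dQ_s/dP = 3.
ε_s = (dQ_s/dP)(P/Q_s) = (3)(15/50).

0.90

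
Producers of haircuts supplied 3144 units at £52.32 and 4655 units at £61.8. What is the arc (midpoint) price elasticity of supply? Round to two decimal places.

2.33

ΔQ = 4655 − 3144 = 1511; ΔP = 61.8 − 52.32 = 9.48.
Midpoints: P̄ = 57.06, Q̄ = 3899.5.
ε_s = (ΔQ/ΔP)(P̄/Q̄) = (1511/9.48)(57.06/3899.5).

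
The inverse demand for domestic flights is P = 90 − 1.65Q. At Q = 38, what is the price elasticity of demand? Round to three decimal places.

-0.435

At Q = 38, P = 90 − 1.65(38) = 27.30.
dP/dQ = −1.65, so dQ/dP = 1/(−1.65) = -0.606.
ε = (dQ/dP)(P/Q) = (-0.606)(27.30/38).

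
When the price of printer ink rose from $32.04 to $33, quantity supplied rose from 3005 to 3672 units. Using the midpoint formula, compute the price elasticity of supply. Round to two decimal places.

ΔQ = 3672 − 3005 = 667; ΔP = 33 − 32.04 = 0.96.
Midpoints: P̄ = 32.52, Q̄ = 3338.5.
ε_s = (ΔQ/ΔP)(P̄/Q̄) = (667/0.96)(32.52/3338.5).

6.77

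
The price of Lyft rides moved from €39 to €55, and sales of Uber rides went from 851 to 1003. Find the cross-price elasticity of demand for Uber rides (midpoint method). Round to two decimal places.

ΔQ_x = 1003 − 851 = 152; ΔP_y = 55 − 39 = 16.
Midpoints: P̄_y = 47.00, Q̄_x = 927.0.
ε_xy = (ΔQ_x/ΔP_y)(P̄_y/Q̄_x) = (152/16)(47.00/927.0).
ε_xy > 0, so the goods are substitutes.

0.48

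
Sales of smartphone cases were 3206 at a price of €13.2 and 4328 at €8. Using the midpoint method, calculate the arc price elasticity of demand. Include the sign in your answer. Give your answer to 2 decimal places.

ΔQ = 4328 − 3206 = 1122; ΔP = 8 − 13.2 = -5.2.
Midpoints: P̄ = 10.60, Q̄ = 3767.0.
ε = (ΔQ/ΔP)(P̄/Q̄) = (1122/-5.2)(10.60/3767.0).

-0.61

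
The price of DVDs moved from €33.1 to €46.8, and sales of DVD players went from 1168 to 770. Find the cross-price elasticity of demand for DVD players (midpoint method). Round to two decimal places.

-1.20

ΔQ_x = 770 − 1168 = -398; ΔP_y = 46.8 − 33.1 = 13.7.
Midpoints: P̄_y = 39.95, Q̄_x = 969.0.
ε_xy = (ΔQ_x/ΔP_y)(P̄_y/Q̄_x) = (-398/13.7)(39.95/969.0).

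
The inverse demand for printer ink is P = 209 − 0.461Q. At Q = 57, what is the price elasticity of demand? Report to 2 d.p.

-6.95

At Q = 57, P = 209 − 0.461(57) = 182.72.
dP/dQ = −0.461, so dQ/dP = 1/(−0.461) = -2.169.
ε = (dQ/dP)(P/Q) = (-2.169)(182.72/57).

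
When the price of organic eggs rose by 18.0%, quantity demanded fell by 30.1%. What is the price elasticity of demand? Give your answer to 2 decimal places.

-1.67

ε = %ΔQ / %ΔP = (-30.1)/(18.0) = -1.672.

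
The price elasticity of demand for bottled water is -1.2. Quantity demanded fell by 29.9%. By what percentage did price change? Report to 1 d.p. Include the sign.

%ΔP ≈ %ΔQ / ε = (-29.9%)/(-1.2) = 24.92%.

24.9%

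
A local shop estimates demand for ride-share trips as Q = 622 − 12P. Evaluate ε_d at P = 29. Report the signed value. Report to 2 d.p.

At P = 29, Q = 274.
dQ/dP = −12.
ε = (dQ/dP)(P/Q) = (-12)(29/274).
|ε| > 1, so demand is elastic at this price.

-1.27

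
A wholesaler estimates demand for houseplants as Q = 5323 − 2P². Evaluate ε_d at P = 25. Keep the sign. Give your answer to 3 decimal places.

-0.614

At P = 25, Q = 4073.
dQ/dP = −4P = -100.
ε = (dQ/dP)(P/Q) = (-100)(25/4073).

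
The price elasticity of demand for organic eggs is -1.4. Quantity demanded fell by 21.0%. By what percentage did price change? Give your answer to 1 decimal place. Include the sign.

15.0%

%ΔP ≈ %ΔQ / ε = (-21.0%)/(-1.4) = 15.00%.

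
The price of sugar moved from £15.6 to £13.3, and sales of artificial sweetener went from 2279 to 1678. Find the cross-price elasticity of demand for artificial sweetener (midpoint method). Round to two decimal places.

1.91

ΔQ_x = 1678 − 2279 = -601; ΔP_y = 13.3 − 15.6 = -2.3.
Midpoints: P̄_y = 14.45, Q̄_x = 1978.5.
ε_xy = (ΔQ_x/ΔP_y)(P̄_y/Q̄_x) = (-601/-2.3)(14.45/1978.5).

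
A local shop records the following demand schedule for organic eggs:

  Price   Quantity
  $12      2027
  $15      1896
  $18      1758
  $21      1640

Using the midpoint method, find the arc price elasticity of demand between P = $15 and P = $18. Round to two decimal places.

At P = 15, Q = 1896; at P = 18, Q = 1758.
ΔQ = -138, ΔP = 3. Midpoints: P̄ = 16.50, Q̄ = 1827.0.
ε = (ΔQ/ΔP)(P̄/Q̄) = (-138/3)(16.50/1827.0).

-0.42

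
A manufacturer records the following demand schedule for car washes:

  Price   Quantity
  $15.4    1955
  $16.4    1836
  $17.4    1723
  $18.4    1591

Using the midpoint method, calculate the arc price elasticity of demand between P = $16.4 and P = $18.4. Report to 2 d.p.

-1.24

At P = 16.4, Q = 1836; at P = 18.4, Q = 1591.
ΔQ = -245, ΔP = 2.0. Midpoints: P̄ = 17.40, Q̄ = 1713.5.
ε = (ΔQ/ΔP)(P̄/Q̄) = (-245/2.0)(17.40/1713.5).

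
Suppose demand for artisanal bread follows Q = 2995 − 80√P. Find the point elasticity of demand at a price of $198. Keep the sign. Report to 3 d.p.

At P = 198, Q = 1869.300.
dQ/dP = −80/(2√P) = -2.843.
ε = (dQ/dP)(P/Q) = (-2.843)(198/1869.300).

-0.301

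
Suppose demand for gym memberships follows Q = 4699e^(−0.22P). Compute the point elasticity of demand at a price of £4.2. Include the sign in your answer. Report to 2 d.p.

At P = 4.2, Q = 1865.165.
dQ/dP = −0.22·4699e^(−0.22P) = −0.22Q = -410.336.
ε = (dQ/dP)(P/Q) = (-410.336)(4.2/1865.165).
|ε| < 1, so demand is inelastic at this price.

-0.92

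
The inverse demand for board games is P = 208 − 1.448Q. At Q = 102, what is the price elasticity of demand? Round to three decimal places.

At Q = 102, P = 208 − 1.448(102) = 60.30.
dP/dQ = −1.448, so dQ/dP = 1/(−1.448) = -0.691.
ε = (dQ/dP)(P/Q) = (-0.691)(60.30/102).

-0.408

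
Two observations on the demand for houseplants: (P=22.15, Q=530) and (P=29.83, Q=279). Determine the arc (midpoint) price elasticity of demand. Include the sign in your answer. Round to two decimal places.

ΔQ = 279 − 530 = -251; ΔP = 29.83 − 22.15 = 7.68.
Midpoints: P̄ = 25.99, Q̄ = 404.5.
ε = (ΔQ/ΔP)(P̄/Q̄) = (-251/7.68)(25.99/404.5).

-2.10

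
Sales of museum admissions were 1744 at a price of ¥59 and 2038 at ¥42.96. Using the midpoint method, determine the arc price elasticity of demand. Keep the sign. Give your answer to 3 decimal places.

ΔQ = 2038 − 1744 = 294; ΔP = 42.96 − 59 = -16.04.
Midpoints: P̄ = 50.98, Q̄ = 1891.0.
ε = (ΔQ/ΔP)(P̄/Q̄) = (294/-16.04)(50.98/1891.0).

-0.494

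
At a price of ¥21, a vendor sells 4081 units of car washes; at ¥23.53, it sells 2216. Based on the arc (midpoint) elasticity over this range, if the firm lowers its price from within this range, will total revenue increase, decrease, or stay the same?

increase

Arc ε = (-1865/2.53)(22.27/3148.5) ≈ -5.213.
|ε| = 5.21 > 1, so demand is elastic. A price cut therefore raises total revenue.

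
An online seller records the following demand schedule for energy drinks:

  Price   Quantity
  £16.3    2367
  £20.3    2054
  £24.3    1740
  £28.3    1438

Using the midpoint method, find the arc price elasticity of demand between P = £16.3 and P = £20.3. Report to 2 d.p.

-0.65

At P = 16.3, Q = 2367; at P = 20.3, Q = 2054.
ΔQ = -313, ΔP = 4.0. Midpoints: P̄ = 18.30, Q̄ = 2210.5.
ε = (ΔQ/ΔP)(P̄/Q̄) = (-313/4.0)(18.30/2210.5).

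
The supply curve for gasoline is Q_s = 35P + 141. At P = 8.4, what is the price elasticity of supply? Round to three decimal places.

At P = 8.4, Q_s = 435.
dQ_s/dP = 35.
ε_s = (dQ_s/dP)(P/Q_s) = (35)(8.4/435).

0.676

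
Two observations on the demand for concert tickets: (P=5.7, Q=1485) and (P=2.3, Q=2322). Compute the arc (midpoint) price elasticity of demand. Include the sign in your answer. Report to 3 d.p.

ΔQ = 2322 − 1485 = 837; ΔP = 2.3 − 5.7 = -3.4.
Midpoints: P̄ = 4.00, Q̄ = 1903.5.
ε = (ΔQ/ΔP)(P̄/Q̄) = (837/-3.4)(4.00/1903.5).

-0.517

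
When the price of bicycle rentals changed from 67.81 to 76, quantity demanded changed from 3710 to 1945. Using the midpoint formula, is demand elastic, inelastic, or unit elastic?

Arc ε ≈ -5.480.
|ε| = 5.48 > 1.

elastic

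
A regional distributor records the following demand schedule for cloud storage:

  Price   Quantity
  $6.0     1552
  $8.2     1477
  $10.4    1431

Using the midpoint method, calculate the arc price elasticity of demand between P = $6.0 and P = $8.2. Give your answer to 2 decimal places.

-0.16

At P = 6.0, Q = 1552; at P = 8.2, Q = 1477.
ΔQ = -75, ΔP = 2.2. Midpoints: P̄ = 7.10, Q̄ = 1514.5.
ε = (ΔQ/ΔP)(P̄/Q̄) = (-75/2.2)(7.10/1514.5).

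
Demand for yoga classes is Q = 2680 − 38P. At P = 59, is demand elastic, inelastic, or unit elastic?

Q = 438, dQ/dP = -38.
ε = (dQ/dP)(P/Q) ≈ -5.119.
|ε| = 5.12 > 1.

elastic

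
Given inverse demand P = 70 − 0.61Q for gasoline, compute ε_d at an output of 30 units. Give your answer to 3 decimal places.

-2.825

At Q = 30, P = 70 − 0.61(30) = 51.70.
dP/dQ = −0.61, so dQ/dP = 1/(−0.61) = -1.639.
ε = (dQ/dP)(P/Q) = (-1.639)(51.70/30).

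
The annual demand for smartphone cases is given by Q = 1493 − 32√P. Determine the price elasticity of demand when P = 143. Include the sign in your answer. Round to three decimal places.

At P = 143, Q = 1110.336.
dQ/dP = −32/(2√P) = -1.338.
ε = (dQ/dP)(P/Q) = (-1.338)(143/1110.336).

-0.172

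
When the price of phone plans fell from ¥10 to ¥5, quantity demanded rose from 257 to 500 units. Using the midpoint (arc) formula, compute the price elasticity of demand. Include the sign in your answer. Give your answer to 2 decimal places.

-0.96

ΔQ = 500 − 257 = 243; ΔP = 5 − 10 = -5.
Midpoints: P̄ = 7.50, Q̄ = 378.5.
ε = (ΔQ/ΔP)(P̄/Q̄) = (243/-5)(7.50/378.5).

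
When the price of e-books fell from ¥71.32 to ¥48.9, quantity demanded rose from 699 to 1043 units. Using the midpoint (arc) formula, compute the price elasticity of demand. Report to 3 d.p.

-1.059

ΔQ = 1043 − 699 = 344; ΔP = 48.9 − 71.32 = -22.42.
Midpoints: P̄ = 60.11, Q̄ = 871.0.
ε = (ΔQ/ΔP)(P̄/Q̄) = (344/-22.42)(60.11/871.0).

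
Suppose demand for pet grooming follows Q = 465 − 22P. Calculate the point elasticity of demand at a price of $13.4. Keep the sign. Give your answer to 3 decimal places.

At P = 13.4, Q = 170.200.
dQ/dP = −22.
ε = (dQ/dP)(P/Q) = (-22)(13.4/170.200).

-1.732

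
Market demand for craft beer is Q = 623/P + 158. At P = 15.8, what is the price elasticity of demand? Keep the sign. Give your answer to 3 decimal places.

-0.200

At P = 15.8, Q = 197.430.
dQ/dP = −623/P² = -2.496.
ε = (dQ/dP)(P/Q) = (-2.496)(15.8/197.430).
|ε| < 1, so demand is inelastic at this price.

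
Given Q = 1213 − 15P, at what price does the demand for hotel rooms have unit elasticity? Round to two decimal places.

For linear demand Q = a − bP, ε = −bP/(a − bP). |ε| = 1 when bP = a − bP, i.e. P = a/(2b).
P = 1213/(2·15) = 1213/30 = 40.4333.

40.43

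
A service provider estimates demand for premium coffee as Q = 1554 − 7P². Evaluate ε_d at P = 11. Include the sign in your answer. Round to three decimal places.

-2.396

At P = 11, Q = 707.
dQ/dP = −14P = -154.
ε = (dQ/dP)(P/Q) = (-154)(11/707).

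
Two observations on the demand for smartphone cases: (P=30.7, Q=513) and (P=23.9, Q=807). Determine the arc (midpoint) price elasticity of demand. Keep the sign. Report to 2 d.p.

ΔQ = 807 − 513 = 294; ΔP = 23.9 − 30.7 = -6.8.
Midpoints: P̄ = 27.30, Q̄ = 660.0.
ε = (ΔQ/ΔP)(P̄/Q̄) = (294/-6.8)(27.30/660.0).

-1.79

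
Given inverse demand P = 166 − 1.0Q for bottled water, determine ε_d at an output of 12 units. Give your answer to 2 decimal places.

-12.83

At Q = 12, P = 166 − 1.0(12) = 154.00.
dP/dQ = −1.0, so dQ/dP = 1/(−1.0) = -1.000.
ε = (dQ/dP)(P/Q) = (-1.000)(154.00/12).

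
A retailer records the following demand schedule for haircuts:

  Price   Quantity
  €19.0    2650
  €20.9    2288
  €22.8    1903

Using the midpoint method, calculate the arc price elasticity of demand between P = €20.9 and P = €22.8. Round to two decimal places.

At P = 20.9, Q = 2288; at P = 22.8, Q = 1903.
ΔQ = -385, ΔP = 1.9. Midpoints: P̄ = 21.85, Q̄ = 2095.5.
ε = (ΔQ/ΔP)(P̄/Q̄) = (-385/1.9)(21.85/2095.5).

-2.11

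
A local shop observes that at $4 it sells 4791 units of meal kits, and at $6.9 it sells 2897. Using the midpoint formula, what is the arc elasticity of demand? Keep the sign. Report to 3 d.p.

-0.926

ΔQ = 2897 − 4791 = -1894; ΔP = 6.9 − 4 = 2.9.
Midpoints: P̄ = 5.45, Q̄ = 3844.0.
ε = (ΔQ/ΔP)(P̄/Q̄) = (-1894/2.9)(5.45/3844.0).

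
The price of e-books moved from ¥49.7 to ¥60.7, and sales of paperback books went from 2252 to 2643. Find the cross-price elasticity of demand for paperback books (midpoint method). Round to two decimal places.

0.80

ΔQ_x = 2643 − 2252 = 391; ΔP_y = 60.7 − 49.7 = 11.
Midpoints: P̄_y = 55.20, Q̄_x = 2447.5.
ε_xy = (ΔQ_x/ΔP_y)(P̄_y/Q̄_x) = (391/11)(55.20/2447.5).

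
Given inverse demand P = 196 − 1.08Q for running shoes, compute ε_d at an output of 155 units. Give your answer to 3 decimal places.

At Q = 155, P = 196 − 1.08(155) = 28.60.
dP/dQ = −1.08, so dQ/dP = 1/(−1.08) = -0.926.
ε = (dQ/dP)(P/Q) = (-0.926)(28.60/155).

-0.171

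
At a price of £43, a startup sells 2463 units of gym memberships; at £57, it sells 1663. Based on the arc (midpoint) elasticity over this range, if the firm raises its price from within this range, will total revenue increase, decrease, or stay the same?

decrease

Arc ε = (-800/14)(50.00/2063.0) ≈ -1.385.
|ε| = 1.38 > 1, so demand is elastic. A price rise therefore reduces total revenue.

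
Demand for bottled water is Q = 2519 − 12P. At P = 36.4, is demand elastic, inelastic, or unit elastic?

Q = 2082.200, dQ/dP = -12.
ε = (dQ/dP)(P/Q) ≈ -0.210.
|ε| = 0.21 < 1.

inelastic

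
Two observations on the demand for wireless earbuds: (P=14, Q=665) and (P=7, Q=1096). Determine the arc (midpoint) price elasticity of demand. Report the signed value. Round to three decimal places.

ΔQ = 1096 − 665 = 431; ΔP = 7 − 14 = -7.
Midpoints: P̄ = 10.50, Q̄ = 880.5.
ε = (ΔQ/ΔP)(P̄/Q̄) = (431/-7)(10.50/880.5).

-0.734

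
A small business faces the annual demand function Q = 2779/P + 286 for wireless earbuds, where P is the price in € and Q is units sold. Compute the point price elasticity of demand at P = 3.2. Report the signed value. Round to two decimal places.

-0.75

At P = 3.2, Q = 1154.438.
dQ/dP = −2779/P² = -271.387.
ε = (dQ/dP)(P/Q) = (-271.387)(3.2/1154.438).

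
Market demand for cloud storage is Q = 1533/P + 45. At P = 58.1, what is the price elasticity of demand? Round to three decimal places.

At P = 58.1, Q = 71.386.
dQ/dP = −1533/P² = -0.454.
ε = (dQ/dP)(P/Q) = (-0.454)(58.1/71.386).

-0.370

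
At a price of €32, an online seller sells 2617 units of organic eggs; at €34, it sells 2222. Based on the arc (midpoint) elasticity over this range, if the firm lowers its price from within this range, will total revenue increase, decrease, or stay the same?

Arc ε = (-395/2)(33.00/2419.5) ≈ -2.694.
|ε| = 2.69 > 1, so demand is elastic. A price cut therefore raises total revenue.

increase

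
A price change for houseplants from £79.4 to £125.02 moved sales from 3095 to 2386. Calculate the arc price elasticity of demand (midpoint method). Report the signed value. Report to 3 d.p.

-0.580

ΔQ = 2386 − 3095 = -709; ΔP = 125.02 − 79.4 = 45.62.
Midpoints: P̄ = 102.21, Q̄ = 2740.5.
ε = (ΔQ/ΔP)(P̄/Q̄) = (-709/45.62)(102.21/2740.5).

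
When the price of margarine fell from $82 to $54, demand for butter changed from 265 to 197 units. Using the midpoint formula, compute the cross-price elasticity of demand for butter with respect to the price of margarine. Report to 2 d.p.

ΔQ_x = 197 − 265 = -68; ΔP_y = 54 − 82 = -28.
Midpoints: P̄_y = 68.00, Q̄_x = 231.0.
ε_xy = (ΔQ_x/ΔP_y)(P̄_y/Q̄_x) = (-68/-28)(68.00/231.0).

0.71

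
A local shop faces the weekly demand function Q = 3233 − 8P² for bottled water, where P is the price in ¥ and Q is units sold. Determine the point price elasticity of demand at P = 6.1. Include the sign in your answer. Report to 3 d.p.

At P = 6.1, Q = 2935.320.
dQ/dP = −16P = -97.600.
ε = (dQ/dP)(P/Q) = (-97.600)(6.1/2935.320).
|ε| < 1, so demand is inelastic at this price.

-0.203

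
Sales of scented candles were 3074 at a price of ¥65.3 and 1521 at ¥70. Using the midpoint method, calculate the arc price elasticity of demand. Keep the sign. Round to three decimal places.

-9.729

ΔQ = 1521 − 3074 = -1553; ΔP = 70 − 65.3 = 4.7.
Midpoints: P̄ = 67.65, Q̄ = 2297.5.
ε = (ΔQ/ΔP)(P̄/Q̄) = (-1553/4.7)(67.65/2297.5).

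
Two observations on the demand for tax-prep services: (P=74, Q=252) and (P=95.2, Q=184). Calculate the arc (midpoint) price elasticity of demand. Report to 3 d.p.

-1.245

ΔQ = 184 − 252 = -68; ΔP = 95.2 − 74 = 21.2.
Midpoints: P̄ = 84.60, Q̄ = 218.0.
ε = (ΔQ/ΔP)(P̄/Q̄) = (-68/21.2)(84.60/218.0).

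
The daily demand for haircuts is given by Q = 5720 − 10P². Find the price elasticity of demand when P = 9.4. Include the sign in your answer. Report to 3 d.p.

At P = 9.4, Q = 4836.400.
dQ/dP = −20P = -188.
ε = (dQ/dP)(P/Q) = (-188)(9.4/4836.400).

-0.365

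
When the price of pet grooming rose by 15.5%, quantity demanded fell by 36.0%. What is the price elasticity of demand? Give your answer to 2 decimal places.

-2.32

ε = %ΔQ / %ΔP = (-36.0)/(15.5) = -2.323.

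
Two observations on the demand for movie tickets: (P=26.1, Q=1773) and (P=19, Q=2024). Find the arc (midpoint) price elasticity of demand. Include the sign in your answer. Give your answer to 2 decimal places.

ΔQ = 2024 − 1773 = 251; ΔP = 19 − 26.1 = -7.1.
Midpoints: P̄ = 22.55, Q̄ = 1898.5.
ε = (ΔQ/ΔP)(P̄/Q̄) = (251/-7.1)(22.55/1898.5).

-0.42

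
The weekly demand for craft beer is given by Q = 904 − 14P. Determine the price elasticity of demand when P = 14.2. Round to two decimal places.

At P = 14.2, Q = 705.200.
dQ/dP = −14.
ε = (dQ/dP)(P/Q) = (-14)(14.2/705.200).
|ε| < 1, so demand is inelastic at this price.

-0.28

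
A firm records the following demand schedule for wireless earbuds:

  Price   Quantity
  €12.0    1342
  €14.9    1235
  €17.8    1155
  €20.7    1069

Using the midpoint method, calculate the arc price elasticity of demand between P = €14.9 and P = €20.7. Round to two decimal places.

At P = 14.9, Q = 1235; at P = 20.7, Q = 1069.
ΔQ = -166, ΔP = 5.8. Midpoints: P̄ = 17.80, Q̄ = 1152.0.
ε = (ΔQ/ΔP)(P̄/Q̄) = (-166/5.8)(17.80/1152.0).

-0.44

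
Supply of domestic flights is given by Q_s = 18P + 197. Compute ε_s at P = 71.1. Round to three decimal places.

At P = 71.1, Q_s = 1476.80.
dQ_s/dP = 18.
ε_s = (dQ_s/dP)(P/Q_s) = (18)(71.1/1476.80).

0.867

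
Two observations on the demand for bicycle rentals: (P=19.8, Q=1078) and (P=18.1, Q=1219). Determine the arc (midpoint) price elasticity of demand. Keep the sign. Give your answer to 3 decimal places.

-1.369

ΔQ = 1219 − 1078 = 141; ΔP = 18.1 − 19.8 = -1.7.
Midpoints: P̄ = 18.95, Q̄ = 1148.5.
ε = (ΔQ/ΔP)(P̄/Q̄) = (141/-1.7)(18.95/1148.5).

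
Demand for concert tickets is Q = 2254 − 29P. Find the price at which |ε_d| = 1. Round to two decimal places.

For linear demand Q = a − bP, ε = −bP/(a − bP). |ε| = 1 when bP = a − bP, i.e. P = a/(2b).
P = 2254/(2·29) = 2254/58 = 38.8621.

38.86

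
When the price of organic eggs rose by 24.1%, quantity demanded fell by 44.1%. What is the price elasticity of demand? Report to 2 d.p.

ε = %ΔQ / %ΔP = (-44.1)/(24.1) = -1.830.

-1.83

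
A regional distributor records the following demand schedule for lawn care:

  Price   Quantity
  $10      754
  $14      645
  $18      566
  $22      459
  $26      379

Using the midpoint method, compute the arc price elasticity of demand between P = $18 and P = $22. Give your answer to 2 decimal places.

At P = 18, Q = 566; at P = 22, Q = 459.
ΔQ = -107, ΔP = 4. Midpoints: P̄ = 20.00, Q̄ = 512.5.
ε = (ΔQ/ΔP)(P̄/Q̄) = (-107/4)(20.00/512.5).

-1.04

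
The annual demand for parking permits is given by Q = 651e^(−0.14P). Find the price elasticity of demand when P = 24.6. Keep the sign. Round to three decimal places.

At P = 24.6, Q = 20.791.
dQ/dP = −0.14·651e^(−0.14P) = −0.14Q = -2.911.
ε = (dQ/dP)(P/Q) = (-2.911)(24.6/20.791).
|ε| > 1, so demand is elastic at this price.

-3.444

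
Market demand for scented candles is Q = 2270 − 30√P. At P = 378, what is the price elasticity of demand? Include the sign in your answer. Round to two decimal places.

-0.17

At P = 378, Q = 1686.733.
dQ/dP = −30/(2√P) = -0.772.
ε = (dQ/dP)(P/Q) = (-0.772)(378/1686.733).
|ε| < 1, so demand is inelastic at this price.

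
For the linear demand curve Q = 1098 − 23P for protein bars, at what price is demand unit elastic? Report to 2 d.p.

23.87

For linear demand Q = a − bP, ε = −bP/(a − bP). |ε| = 1 when bP = a − bP, i.e. P = a/(2b).
P = 1098/(2·23) = 1098/46 = 23.8696.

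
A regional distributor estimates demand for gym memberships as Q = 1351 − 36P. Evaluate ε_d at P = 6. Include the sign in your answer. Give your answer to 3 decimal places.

-0.190

At P = 6, Q = 1135.
dQ/dP = −36.
ε = (dQ/dP)(P/Q) = (-36)(6/1135).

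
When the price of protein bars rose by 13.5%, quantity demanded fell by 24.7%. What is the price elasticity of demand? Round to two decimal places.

ε = %ΔQ / %ΔP = (-24.7)/(13.5) = -1.830.

-1.83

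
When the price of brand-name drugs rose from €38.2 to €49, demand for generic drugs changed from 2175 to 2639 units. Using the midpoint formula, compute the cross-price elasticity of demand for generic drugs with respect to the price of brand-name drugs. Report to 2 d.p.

ΔQ_x = 2639 − 2175 = 464; ΔP_y = 49 − 38.2 = 10.8.
Midpoints: P̄_y = 43.60, Q̄_x = 2407.0.
ε_xy = (ΔQ_x/ΔP_y)(P̄_y/Q̄_x) = (464/10.8)(43.60/2407.0).

0.78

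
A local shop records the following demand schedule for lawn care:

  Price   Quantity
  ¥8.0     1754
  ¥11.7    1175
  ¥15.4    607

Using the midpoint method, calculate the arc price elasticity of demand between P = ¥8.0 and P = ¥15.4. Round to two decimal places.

-1.54

At P = 8.0, Q = 1754; at P = 15.4, Q = 607.
ΔQ = -1147, ΔP = 7.4. Midpoints: P̄ = 11.70, Q̄ = 1180.5.
ε = (ΔQ/ΔP)(P̄/Q̄) = (-1147/7.4)(11.70/1180.5).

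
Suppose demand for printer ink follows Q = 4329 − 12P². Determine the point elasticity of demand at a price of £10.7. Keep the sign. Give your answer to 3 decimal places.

At P = 10.7, Q = 2955.120.
dQ/dP = −24P = -256.800.
ε = (dQ/dP)(P/Q) = (-256.800)(10.7/2955.120).

-0.930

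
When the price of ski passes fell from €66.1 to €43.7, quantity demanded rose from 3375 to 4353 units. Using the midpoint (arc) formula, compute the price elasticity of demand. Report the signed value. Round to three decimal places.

-0.620

ΔQ = 4353 − 3375 = 978; ΔP = 43.7 − 66.1 = -22.4.
Midpoints: P̄ = 54.90, Q̄ = 3864.0.
ε = (ΔQ/ΔP)(P̄/Q̄) = (978/-22.4)(54.90/3864.0).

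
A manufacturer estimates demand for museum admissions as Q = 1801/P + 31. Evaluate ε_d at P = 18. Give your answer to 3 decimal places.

-0.763

At P = 18, Q = 131.056.
dQ/dP = −1801/P² = -5.559.
ε = (dQ/dP)(P/Q) = (-5.559)(18/131.056).
|ε| < 1, so demand is inelastic at this price.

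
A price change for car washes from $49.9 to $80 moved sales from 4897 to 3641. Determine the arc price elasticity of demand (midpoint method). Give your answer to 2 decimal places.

-0.63

ΔQ = 3641 − 4897 = -1256; ΔP = 80 − 49.9 = 30.1.
Midpoints: P̄ = 64.95, Q̄ = 4269.0.
ε = (ΔQ/ΔP)(P̄/Q̄) = (-1256/30.1)(64.95/4269.0).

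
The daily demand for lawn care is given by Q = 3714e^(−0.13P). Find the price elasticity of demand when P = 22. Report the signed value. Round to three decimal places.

At P = 22, Q = 212.696.
dQ/dP = −0.13·3714e^(−0.13P) = −0.13Q = -27.651.
ε = (dQ/dP)(P/Q) = (-27.651)(22/212.696).

-2.860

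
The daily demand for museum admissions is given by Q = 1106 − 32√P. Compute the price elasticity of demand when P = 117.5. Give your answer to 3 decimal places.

-0.228

At P = 117.5, Q = 759.128.
dQ/dP = −32/(2√P) = -1.476.
ε = (dQ/dP)(P/Q) = (-1.476)(117.5/759.128).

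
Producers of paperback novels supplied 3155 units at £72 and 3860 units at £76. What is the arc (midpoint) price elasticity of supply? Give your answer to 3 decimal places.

3.718

ΔQ = 3860 − 3155 = 705; ΔP = 76 − 72 = 4.
Midpoints: P̄ = 74.00, Q̄ = 3507.5.
ε_s = (ΔQ/ΔP)(P̄/Q̄) = (705/4)(74.00/3507.5).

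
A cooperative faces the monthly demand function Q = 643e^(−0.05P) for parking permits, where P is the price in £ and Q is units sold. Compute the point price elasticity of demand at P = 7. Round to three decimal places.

-0.350

At P = 7, Q = 453.114.
dQ/dP = −0.05·643e^(−0.05P) = −0.05Q = -22.656.
ε = (dQ/dP)(P/Q) = (-22.656)(7/453.114).
|ε| < 1, so demand is inelastic at this price.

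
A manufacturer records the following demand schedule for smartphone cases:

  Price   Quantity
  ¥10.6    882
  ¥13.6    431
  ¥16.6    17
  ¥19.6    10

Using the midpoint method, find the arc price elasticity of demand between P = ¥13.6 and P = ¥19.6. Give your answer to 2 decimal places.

At P = 13.6, Q = 431; at P = 19.6, Q = 10.
ΔQ = -421, ΔP = 6.0. Midpoints: P̄ = 16.60, Q̄ = 220.5.
ε = (ΔQ/ΔP)(P̄/Q̄) = (-421/6.0)(16.60/220.5).

-5.28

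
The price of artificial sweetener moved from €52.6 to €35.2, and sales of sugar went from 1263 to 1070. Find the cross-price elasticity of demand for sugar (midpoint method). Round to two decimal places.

0.42

ΔQ_x = 1070 − 1263 = -193; ΔP_y = 35.2 − 52.6 = -17.4.
Midpoints: P̄_y = 43.90, Q̄_x = 1166.5.
ε_xy = (ΔQ_x/ΔP_y)(P̄_y/Q̄_x) = (-193/-17.4)(43.90/1166.5).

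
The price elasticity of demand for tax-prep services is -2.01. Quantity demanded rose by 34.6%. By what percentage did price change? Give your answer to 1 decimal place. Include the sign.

-17.2%

%ΔP ≈ %ΔQ / ε = (34.6%)/(-2.01) = -17.21%.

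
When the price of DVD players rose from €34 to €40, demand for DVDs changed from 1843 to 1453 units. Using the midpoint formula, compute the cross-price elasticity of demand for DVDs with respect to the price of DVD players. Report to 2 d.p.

-1.46

ΔQ_x = 1453 − 1843 = -390; ΔP_y = 40 − 34 = 6.
Midpoints: P̄_y = 37.00, Q̄_x = 1648.0.
ε_xy = (ΔQ_x/ΔP_y)(P̄_y/Q̄_x) = (-390/6)(37.00/1648.0).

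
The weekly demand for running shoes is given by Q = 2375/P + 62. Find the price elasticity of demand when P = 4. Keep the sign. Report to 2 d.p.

At P = 4, Q = 655.750.
dQ/dP = −2375/P² = -148.438.
ε = (dQ/dP)(P/Q) = (-148.438)(4/655.750).

-0.91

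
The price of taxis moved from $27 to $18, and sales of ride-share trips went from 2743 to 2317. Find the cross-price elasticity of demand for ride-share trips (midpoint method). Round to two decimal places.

0.42

ΔQ_x = 2317 − 2743 = -426; ΔP_y = 18 − 27 = -9.
Midpoints: P̄_y = 22.50, Q̄_x = 2530.0.
ε_xy = (ΔQ_x/ΔP_y)(P̄_y/Q̄_x) = (-426/-9)(22.50/2530.0).
ε_xy > 0, so the goods are substitutes.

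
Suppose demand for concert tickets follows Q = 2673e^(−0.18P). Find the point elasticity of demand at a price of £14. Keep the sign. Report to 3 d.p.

-2.520

At P = 14, Q = 215.069.
dQ/dP = −0.18·2673e^(−0.18P) = −0.18Q = -38.712.
ε = (dQ/dP)(P/Q) = (-38.712)(14/215.069).
|ε| > 1, so demand is elastic at this price.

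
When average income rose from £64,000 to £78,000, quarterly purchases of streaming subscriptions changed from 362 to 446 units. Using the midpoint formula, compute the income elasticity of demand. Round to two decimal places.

1.05

ΔQ = 84, ΔI = 14000. Midpoints: Ī = 71,000, Q̄ = 404.0.
ε_I = (ΔQ/ΔI)(Ī/Q̄) = (84/14000)(71000/404.0).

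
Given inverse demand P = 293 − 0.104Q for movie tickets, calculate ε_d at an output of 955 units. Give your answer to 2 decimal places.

-1.95

At Q = 955, P = 293 − 0.104(955) = 193.68.
dP/dQ = −0.104, so dQ/dP = 1/(−0.104) = -9.615.
ε = (dQ/dP)(P/Q) = (-9.615)(193.68/955).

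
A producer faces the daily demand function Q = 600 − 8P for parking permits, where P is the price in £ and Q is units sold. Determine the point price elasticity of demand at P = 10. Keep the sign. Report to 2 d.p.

At P = 10, Q = 520.
dQ/dP = −8.
ε = (dQ/dP)(P/Q) = (-8)(10/520).

-0.15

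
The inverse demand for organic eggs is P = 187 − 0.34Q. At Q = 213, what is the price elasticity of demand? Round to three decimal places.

-1.582

At Q = 213, P = 187 − 0.34(213) = 114.58.
dP/dQ = −0.34, so dQ/dP = 1/(−0.34) = -2.941.
ε = (dQ/dP)(P/Q) = (-2.941)(114.58/213).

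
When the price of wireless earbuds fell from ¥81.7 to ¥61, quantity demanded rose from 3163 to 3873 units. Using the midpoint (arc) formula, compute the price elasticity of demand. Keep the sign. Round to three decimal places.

-0.696

ΔQ = 3873 − 3163 = 710; ΔP = 61 − 81.7 = -20.7.
Midpoints: P̄ = 71.35, Q̄ = 3518.0.
ε = (ΔQ/ΔP)(P̄/Q̄) = (710/-20.7)(71.35/3518.0).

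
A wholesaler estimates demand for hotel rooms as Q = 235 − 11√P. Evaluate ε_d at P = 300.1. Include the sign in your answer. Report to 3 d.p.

-2.144

At P = 300.1, Q = 44.443.
dQ/dP = −11/(2√P) = -0.317.
ε = (dQ/dP)(P/Q) = (-0.317)(300.1/44.443).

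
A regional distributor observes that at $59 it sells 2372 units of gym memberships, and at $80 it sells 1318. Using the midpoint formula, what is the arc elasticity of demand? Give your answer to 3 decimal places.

-1.891

ΔQ = 1318 − 2372 = -1054; ΔP = 80 − 59 = 21.
Midpoints: P̄ = 69.50, Q̄ = 1845.0.
ε = (ΔQ/ΔP)(P̄/Q̄) = (-1054/21)(69.50/1845.0).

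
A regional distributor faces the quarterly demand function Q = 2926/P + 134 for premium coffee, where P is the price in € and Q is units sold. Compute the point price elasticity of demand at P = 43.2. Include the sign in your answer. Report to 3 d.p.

At P = 43.2, Q = 201.731.
dQ/dP = −2926/P² = -1.568.
ε = (dQ/dP)(P/Q) = (-1.568)(43.2/201.731).

-0.336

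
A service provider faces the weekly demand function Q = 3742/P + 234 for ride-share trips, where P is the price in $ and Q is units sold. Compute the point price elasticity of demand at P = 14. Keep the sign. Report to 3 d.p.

At P = 14, Q = 501.286.
dQ/dP = −3742/P² = -19.092.
ε = (dQ/dP)(P/Q) = (-19.092)(14/501.286).

-0.533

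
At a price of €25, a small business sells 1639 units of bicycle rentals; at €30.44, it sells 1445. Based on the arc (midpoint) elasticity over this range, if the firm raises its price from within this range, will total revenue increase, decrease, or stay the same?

increase

Arc ε = (-194/5.44)(27.72/1542.0) ≈ -0.641.
|ε| = 0.64 < 1, so demand is inelastic. A price rise therefore raises total revenue.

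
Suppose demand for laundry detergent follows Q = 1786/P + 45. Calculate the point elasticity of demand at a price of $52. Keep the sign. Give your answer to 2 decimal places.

-0.43

At P = 52, Q = 79.346.
dQ/dP = −1786/P² = -0.661.
ε = (dQ/dP)(P/Q) = (-0.661)(52/79.346).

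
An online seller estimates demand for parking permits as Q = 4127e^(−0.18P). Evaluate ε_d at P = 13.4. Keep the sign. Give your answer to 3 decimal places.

-2.412

At P = 13.4, Q = 369.927.
dQ/dP = −0.18·4127e^(−0.18P) = −0.18Q = -66.587.
ε = (dQ/dP)(P/Q) = (-66.587)(13.4/369.927).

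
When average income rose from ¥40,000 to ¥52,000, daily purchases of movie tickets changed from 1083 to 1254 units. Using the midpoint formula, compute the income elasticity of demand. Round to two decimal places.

ΔQ = 171, ΔI = 12000. Midpoints: Ī = 46,000, Q̄ = 1168.5.
ε_I = (ΔQ/ΔI)(Ī/Q̄) = (171/12000)(46000/1168.5).

0.56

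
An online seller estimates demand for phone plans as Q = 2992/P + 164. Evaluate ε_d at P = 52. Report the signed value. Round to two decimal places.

-0.26

At P = 52, Q = 221.538.
dQ/dP = −2992/P² = -1.107.
ε = (dQ/dP)(P/Q) = (-1.107)(52/221.538).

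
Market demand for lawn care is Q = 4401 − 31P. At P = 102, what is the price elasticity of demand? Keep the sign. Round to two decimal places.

At P = 102, Q = 1239.
dQ/dP = −31.
ε = (dQ/dP)(P/Q) = (-31)(102/1239).

-2.55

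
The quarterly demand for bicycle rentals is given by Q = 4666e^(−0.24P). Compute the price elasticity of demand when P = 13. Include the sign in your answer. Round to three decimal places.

-3.120

At P = 13, Q = 206.037.
dQ/dP = −0.24·4666e^(−0.24P) = −0.24Q = -49.449.
ε = (dQ/dP)(P/Q) = (-49.449)(13/206.037).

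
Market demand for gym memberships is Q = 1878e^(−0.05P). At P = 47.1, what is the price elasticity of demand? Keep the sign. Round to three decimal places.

At P = 47.1, Q = 178.210.
dQ/dP = −0.05·1878e^(−0.05P) = −0.05Q = -8.911.
ε = (dQ/dP)(P/Q) = (-8.911)(47.1/178.210).
|ε| > 1, so demand is elastic at this price.

-2.355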